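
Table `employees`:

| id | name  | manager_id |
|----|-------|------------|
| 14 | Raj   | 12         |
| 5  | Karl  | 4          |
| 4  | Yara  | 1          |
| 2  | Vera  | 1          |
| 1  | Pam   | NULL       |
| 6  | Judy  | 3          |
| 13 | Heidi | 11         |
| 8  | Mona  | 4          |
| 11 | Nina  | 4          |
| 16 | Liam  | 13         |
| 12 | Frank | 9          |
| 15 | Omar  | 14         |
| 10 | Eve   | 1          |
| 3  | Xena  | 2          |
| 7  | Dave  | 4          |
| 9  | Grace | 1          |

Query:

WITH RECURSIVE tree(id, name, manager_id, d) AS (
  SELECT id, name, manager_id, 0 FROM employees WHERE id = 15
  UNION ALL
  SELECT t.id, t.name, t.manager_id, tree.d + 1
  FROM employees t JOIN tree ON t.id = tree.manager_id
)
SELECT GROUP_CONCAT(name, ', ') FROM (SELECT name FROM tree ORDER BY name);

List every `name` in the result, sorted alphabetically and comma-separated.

Frank, Grace, Omar, Pam, Raj

Base: id=15 (Omar), manager_id=14, d 0.
Iteration 1: join on id=14 -> Raj (id 14, manager_id=12, d 1).
Iteration 2: join on id=12 -> Frank (id 12, manager_id=9, d 2).
Iteration 3: join on id=9 -> Grace (id 9, manager_id=1, d 3).
Iteration 4: join on id=1 -> Pam (id 1, manager_id=NULL, d 4).
Iteration 5: manager_id is NULL; no match; recursion stops.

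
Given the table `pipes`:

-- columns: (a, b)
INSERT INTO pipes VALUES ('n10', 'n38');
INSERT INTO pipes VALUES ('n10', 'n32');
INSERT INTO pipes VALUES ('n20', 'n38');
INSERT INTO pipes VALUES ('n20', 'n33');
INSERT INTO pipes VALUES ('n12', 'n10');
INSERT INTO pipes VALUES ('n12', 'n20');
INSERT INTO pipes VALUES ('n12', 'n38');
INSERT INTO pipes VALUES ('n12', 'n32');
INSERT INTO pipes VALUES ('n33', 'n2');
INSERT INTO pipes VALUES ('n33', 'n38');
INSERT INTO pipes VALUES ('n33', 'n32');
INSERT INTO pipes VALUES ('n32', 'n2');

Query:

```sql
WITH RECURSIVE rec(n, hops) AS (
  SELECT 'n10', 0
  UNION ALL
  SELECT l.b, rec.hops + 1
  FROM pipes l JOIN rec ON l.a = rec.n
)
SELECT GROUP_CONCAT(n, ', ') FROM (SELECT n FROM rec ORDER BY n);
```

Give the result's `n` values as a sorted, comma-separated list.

Base: (n10, hops=0).
Iteration 1: edges from {n10} -> (n32, hops=1), (n38, hops=1).
Iteration 2: edges from {n32,n38} -> (n2, hops=2).
Iteration 3: no outgoing edges from {n2}; recursion stops.

n10, n2, n32, n38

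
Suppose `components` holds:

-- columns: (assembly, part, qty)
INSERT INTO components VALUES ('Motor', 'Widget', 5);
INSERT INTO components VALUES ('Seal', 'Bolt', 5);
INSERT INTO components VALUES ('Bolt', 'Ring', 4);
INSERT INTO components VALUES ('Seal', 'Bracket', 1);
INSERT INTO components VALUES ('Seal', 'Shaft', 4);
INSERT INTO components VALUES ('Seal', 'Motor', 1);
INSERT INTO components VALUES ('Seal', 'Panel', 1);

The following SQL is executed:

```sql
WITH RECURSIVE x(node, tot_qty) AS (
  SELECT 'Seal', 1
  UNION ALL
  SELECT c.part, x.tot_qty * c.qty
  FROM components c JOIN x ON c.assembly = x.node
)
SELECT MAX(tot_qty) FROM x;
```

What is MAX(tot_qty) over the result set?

Base: (Seal, tot_qty=1).
Iteration 1: components of {Seal} -> Bolt = 1*5 = 5, Bracket = 1*1 = 1, Motor = 1*1 = 1, Panel = 1*1 = 1, Shaft = 1*4 = 4.
Iteration 2: components of {Bolt,Bracket,Motor,Panel,Shaft} -> Ring = 5*4 = 20, Widget = 1*5 = 5.
Iteration 3: no further components; recursion stops.
tot_qty values: 1, 4, 1, 1, 1, 5, 5, 20; the maximum is 20.

20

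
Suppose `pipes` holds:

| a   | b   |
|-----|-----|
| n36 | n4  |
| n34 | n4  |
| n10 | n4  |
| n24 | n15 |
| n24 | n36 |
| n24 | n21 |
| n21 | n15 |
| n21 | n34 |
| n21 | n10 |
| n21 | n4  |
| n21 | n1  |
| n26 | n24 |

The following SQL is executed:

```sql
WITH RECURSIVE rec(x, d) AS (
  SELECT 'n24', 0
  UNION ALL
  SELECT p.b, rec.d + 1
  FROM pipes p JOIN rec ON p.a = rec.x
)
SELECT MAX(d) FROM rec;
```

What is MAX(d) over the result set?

3

Base: (n24, d=0).
Iteration 1: edges from {n24} -> (n15, d=1), (n21, d=1), (n36, d=1).
Iteration 2: edges from {n15,n21,n36} -> (n1, d=2), (n10, d=2), (n15, d=2), (n34, d=2), (n4, d=2) x2. [UNION ALL keeps all 6 new rows, including repeats]
Iteration 3: edges from {n1,n10,n15,n34,n4} -> (n4, d=3) x2. [UNION ALL keeps all 2 new rows, including repeats]
Iteration 4: no outgoing edges from {n4}; recursion stops.
d values: 0, 1, 1, 1, 2, 2, 2, 2, 2, 2, 3, 3; the maximum is 3.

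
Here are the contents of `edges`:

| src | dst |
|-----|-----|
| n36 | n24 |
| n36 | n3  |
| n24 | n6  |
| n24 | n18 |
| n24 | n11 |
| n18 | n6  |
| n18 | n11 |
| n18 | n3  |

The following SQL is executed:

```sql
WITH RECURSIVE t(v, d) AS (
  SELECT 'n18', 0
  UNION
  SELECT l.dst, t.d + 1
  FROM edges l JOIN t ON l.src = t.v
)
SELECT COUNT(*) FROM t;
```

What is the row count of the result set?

4

Base: (n18, d=0).
Iteration 1: edges from {n18} -> (n11, d=1), (n3, d=1), (n6, d=1).
Iteration 2: no outgoing edges from {n11,n3,n6}; recursion stops.
Total rows emitted: 4.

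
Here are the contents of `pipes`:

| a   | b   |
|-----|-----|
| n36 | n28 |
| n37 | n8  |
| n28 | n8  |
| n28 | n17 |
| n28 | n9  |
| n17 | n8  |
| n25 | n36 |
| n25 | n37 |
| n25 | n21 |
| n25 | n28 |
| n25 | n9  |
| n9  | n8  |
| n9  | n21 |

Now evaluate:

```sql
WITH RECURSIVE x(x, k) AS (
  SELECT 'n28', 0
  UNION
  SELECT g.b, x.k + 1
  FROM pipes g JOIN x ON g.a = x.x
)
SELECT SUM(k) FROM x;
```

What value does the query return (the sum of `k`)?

Base: (n28, k=0).
Iteration 1: edges from {n28} -> (n17, k=1), (n8, k=1), (n9, k=1).
Iteration 2: edges from {n17,n8,n9} -> (n21, k=2), (n8, k=2). [UNION drops 1 duplicate row(s)]
Iteration 3: no outgoing edges from {n21,n8}; recursion stops.
SUM(k) = 0 + 1 + 1 + 1 + 2 + 2 = 7.

7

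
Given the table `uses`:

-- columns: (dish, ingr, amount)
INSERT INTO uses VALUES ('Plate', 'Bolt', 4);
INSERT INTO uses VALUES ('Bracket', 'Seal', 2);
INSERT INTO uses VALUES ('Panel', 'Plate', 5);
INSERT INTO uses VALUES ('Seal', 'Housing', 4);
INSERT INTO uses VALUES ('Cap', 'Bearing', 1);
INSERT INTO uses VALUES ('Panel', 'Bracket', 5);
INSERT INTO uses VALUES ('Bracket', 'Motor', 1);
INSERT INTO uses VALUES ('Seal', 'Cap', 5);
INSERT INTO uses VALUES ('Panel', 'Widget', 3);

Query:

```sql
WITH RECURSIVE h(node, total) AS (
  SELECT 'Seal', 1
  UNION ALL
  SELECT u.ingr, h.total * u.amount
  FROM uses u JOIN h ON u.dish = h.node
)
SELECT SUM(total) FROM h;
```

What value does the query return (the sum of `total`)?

15

Base: (Seal, total=1).
Iteration 1: components of {Seal} -> Cap = 1*5 = 5, Housing = 1*4 = 4.
Iteration 2: components of {Cap,Housing} -> Bearing = 5*1 = 5.
Iteration 3: no further components; recursion stops.
SUM(total) = 1 + 4 + 5 + 5 = 15.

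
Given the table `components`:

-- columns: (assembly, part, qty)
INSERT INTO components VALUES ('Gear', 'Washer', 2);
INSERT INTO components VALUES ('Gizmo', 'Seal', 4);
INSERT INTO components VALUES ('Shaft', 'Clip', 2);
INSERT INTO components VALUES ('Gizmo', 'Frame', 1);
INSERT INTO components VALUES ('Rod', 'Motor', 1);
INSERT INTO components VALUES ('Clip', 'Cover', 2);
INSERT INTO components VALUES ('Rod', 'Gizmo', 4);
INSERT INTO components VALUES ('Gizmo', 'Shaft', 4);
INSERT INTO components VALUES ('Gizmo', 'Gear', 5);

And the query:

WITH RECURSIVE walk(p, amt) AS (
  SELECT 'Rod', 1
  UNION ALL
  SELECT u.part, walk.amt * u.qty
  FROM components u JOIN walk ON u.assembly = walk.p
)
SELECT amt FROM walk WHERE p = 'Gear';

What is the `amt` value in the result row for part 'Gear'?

Base: (Rod, amt=1).
Iteration 1: components of {Rod} -> Gizmo = 1*4 = 4, Motor = 1*1 = 1.
Iteration 2: components of {Gizmo,Motor} -> Frame = 4*1 = 4, Gear = 4*5 = 20, Seal = 4*4 = 16, Shaft = 4*4 = 16.
Iteration 3: components of {Frame,Gear,Seal,Shaft} -> Clip = 16*2 = 32, Washer = 20*2 = 40.
Iteration 4: components of {Clip,Washer} -> Cover = 32*2 = 64.
Iteration 5: no further components; recursion stops.

20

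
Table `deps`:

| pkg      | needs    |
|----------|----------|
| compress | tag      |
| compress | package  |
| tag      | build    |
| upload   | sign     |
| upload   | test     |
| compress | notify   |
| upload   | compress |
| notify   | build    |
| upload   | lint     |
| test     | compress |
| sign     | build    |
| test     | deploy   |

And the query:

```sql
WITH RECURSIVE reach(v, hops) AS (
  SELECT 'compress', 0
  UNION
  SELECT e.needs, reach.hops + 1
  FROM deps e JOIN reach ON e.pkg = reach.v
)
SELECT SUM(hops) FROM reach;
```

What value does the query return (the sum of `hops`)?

5

Base: (compress, hops=0).
Iteration 1: edges from {compress} -> (notify, hops=1), (package, hops=1), (tag, hops=1).
Iteration 2: edges from {notify,package,tag} -> (build, hops=2). [UNION drops 1 duplicate row(s)]
Iteration 3: no outgoing edges from {build}; recursion stops.
SUM(hops) = 0 + 1 + 1 + 1 + 2 = 5.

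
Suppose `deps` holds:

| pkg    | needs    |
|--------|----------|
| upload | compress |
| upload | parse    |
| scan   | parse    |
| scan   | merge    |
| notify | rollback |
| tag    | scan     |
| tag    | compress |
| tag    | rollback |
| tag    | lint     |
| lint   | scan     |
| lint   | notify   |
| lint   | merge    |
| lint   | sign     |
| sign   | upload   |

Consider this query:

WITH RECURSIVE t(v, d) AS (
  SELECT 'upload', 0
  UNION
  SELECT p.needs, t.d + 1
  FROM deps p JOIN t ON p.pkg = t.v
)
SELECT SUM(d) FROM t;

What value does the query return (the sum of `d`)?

Base: (upload, d=0).
Iteration 1: edges from {upload} -> (compress, d=1), (parse, d=1).
Iteration 2: no outgoing edges from {compress,parse}; recursion stops.
SUM(d) = 0 + 1 + 1 = 2.

2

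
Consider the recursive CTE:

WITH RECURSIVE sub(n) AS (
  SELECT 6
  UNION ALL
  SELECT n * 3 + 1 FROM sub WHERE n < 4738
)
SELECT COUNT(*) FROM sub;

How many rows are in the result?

7

Base: n=6.
Iteration 1: 6 < 4738 holds -> n = 6 * 3 + 1 = 19.
Iteration 2: 19 < 4738 holds -> n = 19 * 3 + 1 = 58.
Iteration 3: 58 < 4738 holds -> n = 58 * 3 + 1 = 175.
Iteration 4: 175 < 4738 holds -> n = 175 * 3 + 1 = 526.
Iteration 5: 526 < 4738 holds -> n = 526 * 3 + 1 = 1579.
Iteration 6: 1579 < 4738 holds -> n = 1579 * 3 + 1 = 4738.
Iteration 7: 4738 < 4738 fails; recursion stops.
Total rows emitted: 7.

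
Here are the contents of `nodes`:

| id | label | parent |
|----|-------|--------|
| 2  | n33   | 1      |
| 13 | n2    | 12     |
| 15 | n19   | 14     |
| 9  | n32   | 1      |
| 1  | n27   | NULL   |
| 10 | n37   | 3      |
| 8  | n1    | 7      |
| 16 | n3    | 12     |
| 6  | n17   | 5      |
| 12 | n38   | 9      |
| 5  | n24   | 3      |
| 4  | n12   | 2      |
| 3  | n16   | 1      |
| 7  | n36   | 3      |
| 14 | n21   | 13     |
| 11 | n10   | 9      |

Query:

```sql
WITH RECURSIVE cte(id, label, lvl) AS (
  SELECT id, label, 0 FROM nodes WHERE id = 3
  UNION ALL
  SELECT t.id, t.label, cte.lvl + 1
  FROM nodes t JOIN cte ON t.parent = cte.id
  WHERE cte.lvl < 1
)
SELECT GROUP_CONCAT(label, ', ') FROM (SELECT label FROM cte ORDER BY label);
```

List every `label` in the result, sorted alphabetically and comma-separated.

Base: id=3 (n16) at lvl 0.
Iteration 1: rows with parent in {3} -> n24 (id 5, lvl 1), n36 (id 7, lvl 1), n37 (id 10, lvl 1).
Iteration 2: lvl < 1 fails for all current rows; recursion stops.

n16, n24, n36, n37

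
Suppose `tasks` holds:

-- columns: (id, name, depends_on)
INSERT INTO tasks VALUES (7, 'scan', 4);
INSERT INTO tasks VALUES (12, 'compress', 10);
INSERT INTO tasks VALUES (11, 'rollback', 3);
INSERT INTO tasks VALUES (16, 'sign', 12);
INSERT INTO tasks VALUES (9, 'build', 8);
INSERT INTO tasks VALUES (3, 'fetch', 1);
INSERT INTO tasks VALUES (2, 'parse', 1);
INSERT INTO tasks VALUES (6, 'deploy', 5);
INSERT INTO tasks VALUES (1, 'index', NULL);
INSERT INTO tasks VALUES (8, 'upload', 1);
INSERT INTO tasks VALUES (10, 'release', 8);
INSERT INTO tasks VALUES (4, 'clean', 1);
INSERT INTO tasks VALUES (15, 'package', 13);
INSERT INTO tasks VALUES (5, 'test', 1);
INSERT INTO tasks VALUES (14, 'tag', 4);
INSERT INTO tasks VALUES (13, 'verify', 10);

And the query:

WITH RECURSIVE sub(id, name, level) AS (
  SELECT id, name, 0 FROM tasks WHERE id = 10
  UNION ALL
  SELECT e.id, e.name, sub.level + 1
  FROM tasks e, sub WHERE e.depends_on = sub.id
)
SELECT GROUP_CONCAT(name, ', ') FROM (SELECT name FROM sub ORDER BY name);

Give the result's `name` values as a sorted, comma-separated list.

compress, package, release, sign, verify

Base: id=10 (release) at level 0.
Iteration 1: rows with depends_on in {10} -> compress (id 12, level 1), verify (id 13, level 1).
Iteration 2: rows with depends_on in {12,13} -> package (id 15, level 2), sign (id 16, level 2).
Iteration 3: no rows with depends_on in {15,16}; recursion stops.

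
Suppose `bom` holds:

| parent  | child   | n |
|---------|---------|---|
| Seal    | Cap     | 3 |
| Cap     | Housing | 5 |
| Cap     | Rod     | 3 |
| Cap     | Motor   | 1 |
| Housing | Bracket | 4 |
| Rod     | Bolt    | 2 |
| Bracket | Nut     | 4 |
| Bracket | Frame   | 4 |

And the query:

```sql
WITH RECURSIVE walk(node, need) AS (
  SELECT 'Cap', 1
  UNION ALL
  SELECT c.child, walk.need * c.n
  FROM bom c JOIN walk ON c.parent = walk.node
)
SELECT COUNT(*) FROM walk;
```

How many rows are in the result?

8

Base: (Cap, need=1).
Iteration 1: components of {Cap} -> Housing = 1*5 = 5, Motor = 1*1 = 1, Rod = 1*3 = 3.
Iteration 2: components of {Housing,Motor,Rod} -> Bolt = 3*2 = 6, Bracket = 5*4 = 20.
Iteration 3: components of {Bolt,Bracket} -> Frame = 20*4 = 80, Nut = 20*4 = 80.
Iteration 4: no further components; recursion stops.
Total rows emitted: 8.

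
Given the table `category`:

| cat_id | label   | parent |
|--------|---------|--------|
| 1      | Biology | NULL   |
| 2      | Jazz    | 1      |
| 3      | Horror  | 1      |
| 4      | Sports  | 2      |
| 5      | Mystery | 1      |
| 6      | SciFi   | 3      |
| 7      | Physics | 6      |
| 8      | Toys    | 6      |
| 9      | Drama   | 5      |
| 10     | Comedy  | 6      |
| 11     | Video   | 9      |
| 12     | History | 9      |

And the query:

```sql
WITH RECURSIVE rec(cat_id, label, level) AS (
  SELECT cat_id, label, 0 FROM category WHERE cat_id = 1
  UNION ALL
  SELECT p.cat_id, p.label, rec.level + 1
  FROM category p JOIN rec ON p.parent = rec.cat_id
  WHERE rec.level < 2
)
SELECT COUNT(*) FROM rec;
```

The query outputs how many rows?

7

Base: cat_id=1 (Biology) at level 0.
Iteration 1: rows with parent in {1} -> Jazz (id 2, level 1), Horror (id 3, level 1), Mystery (id 5, level 1).
Iteration 2: rows with parent in {2,3,5} -> Sports (id 4, level 2), SciFi (id 6, level 2), Drama (id 9, level 2).
Iteration 3: level < 2 fails for all current rows; recursion stops.
Total rows emitted: 7.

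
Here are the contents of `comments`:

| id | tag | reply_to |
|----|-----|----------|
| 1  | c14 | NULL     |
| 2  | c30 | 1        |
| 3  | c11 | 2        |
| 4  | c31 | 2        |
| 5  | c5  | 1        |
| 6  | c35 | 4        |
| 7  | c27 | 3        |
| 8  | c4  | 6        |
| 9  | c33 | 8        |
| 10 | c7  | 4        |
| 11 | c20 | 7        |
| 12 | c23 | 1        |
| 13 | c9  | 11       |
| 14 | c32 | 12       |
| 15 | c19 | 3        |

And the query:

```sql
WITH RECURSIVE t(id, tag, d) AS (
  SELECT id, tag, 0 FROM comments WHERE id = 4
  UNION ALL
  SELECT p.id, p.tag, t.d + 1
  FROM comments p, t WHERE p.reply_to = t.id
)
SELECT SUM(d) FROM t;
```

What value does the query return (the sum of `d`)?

Base: id=4 (c31) at d 0.
Iteration 1: rows with reply_to in {4} -> c35 (id 6, d 1), c7 (id 10, d 1).
Iteration 2: rows with reply_to in {6,10} -> c4 (id 8, d 2).
Iteration 3: rows with reply_to in {8} -> c33 (id 9, d 3).
Iteration 4: no rows with reply_to in {9}; recursion stops.
SUM(d) = 0 + 1 + 1 + 2 + 3 = 7.

7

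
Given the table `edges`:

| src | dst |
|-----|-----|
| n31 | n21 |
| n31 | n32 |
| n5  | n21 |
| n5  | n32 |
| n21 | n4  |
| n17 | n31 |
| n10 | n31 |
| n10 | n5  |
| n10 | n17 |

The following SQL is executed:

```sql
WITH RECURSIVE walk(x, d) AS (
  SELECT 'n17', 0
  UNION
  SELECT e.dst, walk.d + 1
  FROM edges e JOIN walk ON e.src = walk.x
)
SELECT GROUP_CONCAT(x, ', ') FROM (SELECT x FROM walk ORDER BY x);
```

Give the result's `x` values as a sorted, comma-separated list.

Base: (n17, d=0).
Iteration 1: edges from {n17} -> (n31, d=1).
Iteration 2: edges from {n31} -> (n21, d=2), (n32, d=2).
Iteration 3: edges from {n21,n32} -> (n4, d=3).
Iteration 4: no outgoing edges from {n4}; recursion stops.

n17, n21, n31, n32, n4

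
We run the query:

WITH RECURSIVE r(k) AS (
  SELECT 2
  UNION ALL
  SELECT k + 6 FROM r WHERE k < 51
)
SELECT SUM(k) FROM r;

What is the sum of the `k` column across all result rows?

290

Base: k=2.
Iteration 1: 2 < 51 holds -> k = 2 + 6 = 8.
Iteration 2: 8 < 51 holds -> k = 8 + 6 = 14.
Iteration 3: 14 < 51 holds -> k = 14 + 6 = 20.
Iteration 4: 20 < 51 holds -> k = 20 + 6 = 26.
Iteration 5: 26 < 51 holds -> k = 26 + 6 = 32.
Iteration 6: 32 < 51 holds -> k = 32 + 6 = 38.
Iteration 7: 38 < 51 holds -> k = 38 + 6 = 44.
Iteration 8: 44 < 51 holds -> k = 44 + 6 = 50.
Iteration 9: 50 < 51 holds -> k = 50 + 6 = 56.
Iteration 10: 56 < 51 fails; recursion stops.
SUM(k) = 2 + 8 + 14 + 20 + 26 + 32 + 38 + 44 + 50 + 56 = 290.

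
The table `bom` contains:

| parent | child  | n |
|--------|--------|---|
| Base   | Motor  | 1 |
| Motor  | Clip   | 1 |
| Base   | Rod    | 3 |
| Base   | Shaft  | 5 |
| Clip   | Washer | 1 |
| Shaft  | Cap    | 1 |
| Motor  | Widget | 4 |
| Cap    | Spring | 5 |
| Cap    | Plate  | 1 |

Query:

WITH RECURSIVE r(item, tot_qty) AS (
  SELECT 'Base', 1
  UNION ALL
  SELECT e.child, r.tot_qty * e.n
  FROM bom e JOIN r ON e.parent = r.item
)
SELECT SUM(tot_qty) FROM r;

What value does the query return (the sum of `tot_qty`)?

51

Base: (Base, tot_qty=1).
Iteration 1: components of {Base} -> Motor = 1*1 = 1, Rod = 1*3 = 3, Shaft = 1*5 = 5.
Iteration 2: components of {Motor,Rod,Shaft} -> Cap = 5*1 = 5, Clip = 1*1 = 1, Widget = 1*4 = 4.
Iteration 3: components of {Cap,Clip,Widget} -> Plate = 5*1 = 5, Spring = 5*5 = 25, Washer = 1*1 = 1.
Iteration 4: no further components; recursion stops.
SUM(tot_qty) = 1 + 1 + 3 + 5 + 1 + 4 + 5 + 1 + 25 + 5 = 51.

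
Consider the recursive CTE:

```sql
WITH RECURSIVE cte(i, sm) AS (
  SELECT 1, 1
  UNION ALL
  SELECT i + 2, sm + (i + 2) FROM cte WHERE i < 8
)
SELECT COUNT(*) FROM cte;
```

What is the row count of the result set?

5

Base: i=1, sm=1.
Iteration 1: 1 < 8 holds -> i = 1 + 2 = 3, sm = 1 + 3 = 4.
Iteration 2: 3 < 8 holds -> i = 3 + 2 = 5, sm = 4 + 5 = 9.
Iteration 3: 5 < 8 holds -> i = 5 + 2 = 7, sm = 9 + 7 = 16.
Iteration 4: 7 < 8 holds -> i = 7 + 2 = 9, sm = 16 + 9 = 25.
Iteration 5: 9 < 8 fails; recursion stops.
Total rows emitted: 5.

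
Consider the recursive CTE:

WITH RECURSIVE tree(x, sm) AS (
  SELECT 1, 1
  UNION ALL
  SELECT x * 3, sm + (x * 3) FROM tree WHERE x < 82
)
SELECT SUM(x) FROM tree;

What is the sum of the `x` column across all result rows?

Base: x=1, sm=1.
Iteration 1: 1 < 82 holds -> x = 1 * 3 = 3, sm = 1 + 3 = 4.
Iteration 2: 3 < 82 holds -> x = 3 * 3 = 9, sm = 4 + 9 = 13.
Iteration 3: 9 < 82 holds -> x = 9 * 3 = 27, sm = 13 + 27 = 40.
Iteration 4: 27 < 82 holds -> x = 27 * 3 = 81, sm = 40 + 81 = 121.
Iteration 5: 81 < 82 holds -> x = 81 * 3 = 243, sm = 121 + 243 = 364.
Iteration 6: 243 < 82 fails; recursion stops.
SUM(x) = 1 + 3 + 9 + 27 + 81 + 243 = 364.

364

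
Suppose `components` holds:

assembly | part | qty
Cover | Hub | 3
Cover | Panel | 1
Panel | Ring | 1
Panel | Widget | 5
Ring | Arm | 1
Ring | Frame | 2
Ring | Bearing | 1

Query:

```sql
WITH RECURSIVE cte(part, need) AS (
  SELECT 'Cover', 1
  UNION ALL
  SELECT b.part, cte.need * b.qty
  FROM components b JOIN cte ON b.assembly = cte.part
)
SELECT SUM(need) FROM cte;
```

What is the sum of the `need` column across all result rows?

Base: (Cover, need=1).
Iteration 1: components of {Cover} -> Hub = 1*3 = 3, Panel = 1*1 = 1.
Iteration 2: components of {Hub,Panel} -> Ring = 1*1 = 1, Widget = 1*5 = 5.
Iteration 3: components of {Ring,Widget} -> Arm = 1*1 = 1, Bearing = 1*1 = 1, Frame = 1*2 = 2.
Iteration 4: no further components; recursion stops.
SUM(need) = 1 + 3 + 1 + 1 + 5 + 1 + 2 + 1 = 15.

15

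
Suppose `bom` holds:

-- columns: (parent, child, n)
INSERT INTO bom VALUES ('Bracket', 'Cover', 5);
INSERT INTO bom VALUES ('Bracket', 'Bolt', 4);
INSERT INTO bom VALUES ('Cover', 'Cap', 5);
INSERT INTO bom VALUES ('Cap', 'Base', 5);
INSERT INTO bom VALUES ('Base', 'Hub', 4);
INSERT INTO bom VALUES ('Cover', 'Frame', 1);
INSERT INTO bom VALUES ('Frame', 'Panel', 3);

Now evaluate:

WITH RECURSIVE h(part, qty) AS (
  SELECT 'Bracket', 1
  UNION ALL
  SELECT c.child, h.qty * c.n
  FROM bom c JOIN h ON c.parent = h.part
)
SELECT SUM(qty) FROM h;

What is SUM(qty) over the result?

680

Base: (Bracket, qty=1).
Iteration 1: components of {Bracket} -> Bolt = 1*4 = 4, Cover = 1*5 = 5.
Iteration 2: components of {Bolt,Cover} -> Cap = 5*5 = 25, Frame = 5*1 = 5.
Iteration 3: components of {Cap,Frame} -> Base = 25*5 = 125, Panel = 5*3 = 15.
Iteration 4: components of {Base,Panel} -> Hub = 125*4 = 500.
Iteration 5: no further components; recursion stops.
SUM(qty) = 1 + 5 + 4 + 25 + 5 + 125 + 15 + 500 = 680.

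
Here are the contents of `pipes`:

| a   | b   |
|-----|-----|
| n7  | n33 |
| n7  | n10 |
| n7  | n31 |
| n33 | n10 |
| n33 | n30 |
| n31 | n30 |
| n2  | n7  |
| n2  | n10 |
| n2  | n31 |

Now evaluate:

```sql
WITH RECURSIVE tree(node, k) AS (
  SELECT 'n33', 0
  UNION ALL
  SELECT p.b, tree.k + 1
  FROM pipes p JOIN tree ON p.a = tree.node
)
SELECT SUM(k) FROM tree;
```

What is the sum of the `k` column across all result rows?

2

Base: (n33, k=0).
Iteration 1: edges from {n33} -> (n10, k=1), (n30, k=1).
Iteration 2: no outgoing edges from {n10,n30}; recursion stops.
SUM(k) = 0 + 1 + 1 = 2.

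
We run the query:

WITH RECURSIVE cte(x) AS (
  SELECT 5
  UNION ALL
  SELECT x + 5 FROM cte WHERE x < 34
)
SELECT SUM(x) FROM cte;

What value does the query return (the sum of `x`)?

Base: x=5.
Iteration 1: 5 < 34 holds -> x = 5 + 5 = 10.
Iteration 2: 10 < 34 holds -> x = 10 + 5 = 15.
Iteration 3: 15 < 34 holds -> x = 15 + 5 = 20.
Iteration 4: 20 < 34 holds -> x = 20 + 5 = 25.
Iteration 5: 25 < 34 holds -> x = 25 + 5 = 30.
Iteration 6: 30 < 34 holds -> x = 30 + 5 = 35.
Iteration 7: 35 < 34 fails; recursion stops.
SUM(x) = 5 + 10 + 15 + 20 + 25 + 30 + 35 = 140.

140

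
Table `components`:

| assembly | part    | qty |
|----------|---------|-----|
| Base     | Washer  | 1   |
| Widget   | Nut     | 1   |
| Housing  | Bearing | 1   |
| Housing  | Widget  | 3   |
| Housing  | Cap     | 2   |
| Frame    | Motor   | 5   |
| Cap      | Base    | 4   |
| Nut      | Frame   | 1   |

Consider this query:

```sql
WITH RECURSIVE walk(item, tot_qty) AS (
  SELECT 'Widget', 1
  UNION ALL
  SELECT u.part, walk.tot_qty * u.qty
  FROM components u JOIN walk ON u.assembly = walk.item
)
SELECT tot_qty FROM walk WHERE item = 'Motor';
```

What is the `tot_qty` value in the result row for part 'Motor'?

Base: (Widget, tot_qty=1).
Iteration 1: components of {Widget} -> Nut = 1*1 = 1.
Iteration 2: components of {Nut} -> Frame = 1*1 = 1.
Iteration 3: components of {Frame} -> Motor = 1*5 = 5.
Iteration 4: no further components; recursion stops.

5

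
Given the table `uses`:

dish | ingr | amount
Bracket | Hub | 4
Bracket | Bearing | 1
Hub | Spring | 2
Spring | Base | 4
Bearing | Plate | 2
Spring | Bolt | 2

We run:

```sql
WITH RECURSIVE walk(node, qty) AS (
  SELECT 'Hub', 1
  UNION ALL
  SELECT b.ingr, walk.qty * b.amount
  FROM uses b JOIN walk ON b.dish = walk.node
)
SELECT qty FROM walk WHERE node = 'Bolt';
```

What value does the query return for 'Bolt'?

4

Base: (Hub, qty=1).
Iteration 1: components of {Hub} -> Spring = 1*2 = 2.
Iteration 2: components of {Spring} -> Base = 2*4 = 8, Bolt = 2*2 = 4.
Iteration 3: no further components; recursion stops.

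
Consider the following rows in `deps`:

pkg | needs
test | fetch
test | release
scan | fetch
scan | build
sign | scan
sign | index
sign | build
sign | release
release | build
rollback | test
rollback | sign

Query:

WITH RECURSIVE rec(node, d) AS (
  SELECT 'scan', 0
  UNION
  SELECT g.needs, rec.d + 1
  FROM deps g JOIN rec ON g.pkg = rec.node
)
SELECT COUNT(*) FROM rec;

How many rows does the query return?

Base: (scan, d=0).
Iteration 1: edges from {scan} -> (build, d=1), (fetch, d=1).
Iteration 2: no outgoing edges from {build,fetch}; recursion stops.
Total rows emitted: 3.

3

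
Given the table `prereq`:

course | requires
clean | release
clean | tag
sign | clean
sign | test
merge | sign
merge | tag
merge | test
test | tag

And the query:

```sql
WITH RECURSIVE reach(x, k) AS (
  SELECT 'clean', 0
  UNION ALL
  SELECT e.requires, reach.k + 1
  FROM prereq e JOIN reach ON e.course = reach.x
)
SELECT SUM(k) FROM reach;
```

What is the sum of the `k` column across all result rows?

2

Base: (clean, k=0).
Iteration 1: edges from {clean} -> (release, k=1), (tag, k=1).
Iteration 2: no outgoing edges from {release,tag}; recursion stops.
SUM(k) = 0 + 1 + 1 = 2.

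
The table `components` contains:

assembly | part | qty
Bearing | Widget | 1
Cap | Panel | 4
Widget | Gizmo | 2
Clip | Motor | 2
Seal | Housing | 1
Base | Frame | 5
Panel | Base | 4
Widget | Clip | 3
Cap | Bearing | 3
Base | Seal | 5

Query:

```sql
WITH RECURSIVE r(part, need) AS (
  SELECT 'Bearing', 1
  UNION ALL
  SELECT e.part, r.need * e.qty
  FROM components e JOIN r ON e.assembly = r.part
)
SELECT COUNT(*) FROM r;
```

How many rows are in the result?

Base: (Bearing, need=1).
Iteration 1: components of {Bearing} -> Widget = 1*1 = 1.
Iteration 2: components of {Widget} -> Clip = 1*3 = 3, Gizmo = 1*2 = 2.
Iteration 3: components of {Clip,Gizmo} -> Motor = 3*2 = 6.
Iteration 4: no further components; recursion stops.
Total rows emitted: 5.

5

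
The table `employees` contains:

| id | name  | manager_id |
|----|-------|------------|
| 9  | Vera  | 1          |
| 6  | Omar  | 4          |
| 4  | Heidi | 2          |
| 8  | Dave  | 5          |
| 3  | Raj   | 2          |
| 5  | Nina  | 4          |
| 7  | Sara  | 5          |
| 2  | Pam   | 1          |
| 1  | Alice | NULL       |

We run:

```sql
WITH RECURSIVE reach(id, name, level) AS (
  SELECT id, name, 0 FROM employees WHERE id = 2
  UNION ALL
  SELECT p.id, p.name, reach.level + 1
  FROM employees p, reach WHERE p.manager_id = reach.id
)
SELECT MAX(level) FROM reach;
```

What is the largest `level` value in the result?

3

Base: id=2 (Pam) at level 0.
Iteration 1: rows with manager_id in {2} -> Raj (id 3, level 1), Heidi (id 4, level 1).
Iteration 2: rows with manager_id in {3,4} -> Nina (id 5, level 2), Omar (id 6, level 2).
Iteration 3: rows with manager_id in {5,6} -> Sara (id 7, level 3), Dave (id 8, level 3).
Iteration 4: no rows with manager_id in {7,8}; recursion stops.
level values: 0, 1, 1, 2, 2, 3, 3; the maximum is 3.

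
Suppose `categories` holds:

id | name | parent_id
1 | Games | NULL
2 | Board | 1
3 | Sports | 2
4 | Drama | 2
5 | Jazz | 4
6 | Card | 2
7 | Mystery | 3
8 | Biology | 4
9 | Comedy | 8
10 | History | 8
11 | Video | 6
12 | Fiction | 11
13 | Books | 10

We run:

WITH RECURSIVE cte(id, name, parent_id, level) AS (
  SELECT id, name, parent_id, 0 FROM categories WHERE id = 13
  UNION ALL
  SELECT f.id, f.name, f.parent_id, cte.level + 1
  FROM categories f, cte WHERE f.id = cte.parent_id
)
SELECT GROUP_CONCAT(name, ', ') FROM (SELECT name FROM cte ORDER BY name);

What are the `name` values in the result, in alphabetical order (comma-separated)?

Biology, Board, Books, Drama, Games, History

Base: id=13 (Books), parent_id=10, level 0.
Iteration 1: join on id=10 -> History (id 10, parent_id=8, level 1).
Iteration 2: join on id=8 -> Biology (id 8, parent_id=4, level 2).
Iteration 3: join on id=4 -> Drama (id 4, parent_id=2, level 3).
Iteration 4: join on id=2 -> Board (id 2, parent_id=1, level 4).
Iteration 5: join on id=1 -> Games (id 1, parent_id=NULL, level 5).
Iteration 6: parent_id is NULL; no match; recursion stops.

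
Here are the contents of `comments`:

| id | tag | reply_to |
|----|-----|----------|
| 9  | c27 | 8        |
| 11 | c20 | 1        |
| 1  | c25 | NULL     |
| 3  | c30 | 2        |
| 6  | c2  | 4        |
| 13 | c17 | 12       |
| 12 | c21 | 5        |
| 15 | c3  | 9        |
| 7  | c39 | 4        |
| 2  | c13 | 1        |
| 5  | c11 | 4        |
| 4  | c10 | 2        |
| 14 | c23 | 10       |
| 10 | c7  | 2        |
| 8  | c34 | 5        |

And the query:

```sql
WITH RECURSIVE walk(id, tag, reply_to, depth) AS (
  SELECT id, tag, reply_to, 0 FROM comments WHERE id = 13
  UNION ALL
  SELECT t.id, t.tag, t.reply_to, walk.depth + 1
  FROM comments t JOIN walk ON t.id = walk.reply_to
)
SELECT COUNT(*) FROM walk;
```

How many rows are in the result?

Base: id=13 (c17), reply_to=12, depth 0.
Iteration 1: join on id=12 -> c21 (id 12, reply_to=5, depth 1).
Iteration 2: join on id=5 -> c11 (id 5, reply_to=4, depth 2).
Iteration 3: join on id=4 -> c10 (id 4, reply_to=2, depth 3).
Iteration 4: join on id=2 -> c13 (id 2, reply_to=1, depth 4).
Iteration 5: join on id=1 -> c25 (id 1, reply_to=NULL, depth 5).
Iteration 6: reply_to is NULL; no match; recursion stops.
Total rows emitted: 6.

6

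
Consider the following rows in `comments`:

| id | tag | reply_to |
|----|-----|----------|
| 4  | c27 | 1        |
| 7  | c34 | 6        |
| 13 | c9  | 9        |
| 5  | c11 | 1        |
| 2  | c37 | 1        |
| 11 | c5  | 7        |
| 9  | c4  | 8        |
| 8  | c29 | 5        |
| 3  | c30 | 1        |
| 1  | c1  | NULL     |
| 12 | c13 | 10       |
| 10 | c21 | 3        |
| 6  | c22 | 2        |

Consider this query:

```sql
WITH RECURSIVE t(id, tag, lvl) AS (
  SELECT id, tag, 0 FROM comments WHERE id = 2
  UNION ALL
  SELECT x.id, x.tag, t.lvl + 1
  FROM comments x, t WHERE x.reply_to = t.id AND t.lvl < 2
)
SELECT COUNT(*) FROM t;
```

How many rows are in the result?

Base: id=2 (c37) at lvl 0.
Iteration 1: rows with reply_to in {2} -> c22 (id 6, lvl 1).
Iteration 2: rows with reply_to in {6} -> c34 (id 7, lvl 2).
Iteration 3: lvl < 2 fails for all current rows; recursion stops.
Total rows emitted: 3.

3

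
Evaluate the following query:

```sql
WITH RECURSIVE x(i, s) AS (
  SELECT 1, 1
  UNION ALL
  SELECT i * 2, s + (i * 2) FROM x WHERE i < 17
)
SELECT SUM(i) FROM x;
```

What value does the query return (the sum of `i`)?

63

Base: i=1, s=1.
Iteration 1: 1 < 17 holds -> i = 1 * 2 = 2, s = 1 + 2 = 3.
Iteration 2: 2 < 17 holds -> i = 2 * 2 = 4, s = 3 + 4 = 7.
Iteration 3: 4 < 17 holds -> i = 4 * 2 = 8, s = 7 + 8 = 15.
Iteration 4: 8 < 17 holds -> i = 8 * 2 = 16, s = 15 + 16 = 31.
Iteration 5: 16 < 17 holds -> i = 16 * 2 = 32, s = 31 + 32 = 63.
Iteration 6: 32 < 17 fails; recursion stops.
SUM(i) = 1 + 2 + 4 + 8 + 16 + 32 = 63.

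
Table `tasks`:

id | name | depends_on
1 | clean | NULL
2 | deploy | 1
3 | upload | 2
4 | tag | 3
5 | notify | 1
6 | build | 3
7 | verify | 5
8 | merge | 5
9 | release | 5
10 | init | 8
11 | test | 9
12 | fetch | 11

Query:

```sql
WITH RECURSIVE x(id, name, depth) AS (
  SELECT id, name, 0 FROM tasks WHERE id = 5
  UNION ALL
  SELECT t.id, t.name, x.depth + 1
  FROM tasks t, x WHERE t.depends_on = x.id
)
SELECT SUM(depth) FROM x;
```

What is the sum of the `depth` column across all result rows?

Base: id=5 (notify) at depth 0.
Iteration 1: rows with depends_on in {5} -> verify (id 7, depth 1), merge (id 8, depth 1), release (id 9, depth 1).
Iteration 2: rows with depends_on in {7,8,9} -> init (id 10, depth 2), test (id 11, depth 2).
Iteration 3: rows with depends_on in {10,11} -> fetch (id 12, depth 3).
Iteration 4: no rows with depends_on in {12}; recursion stops.
SUM(depth) = 0 + 1 + 1 + 1 + 2 + 2 + 3 = 10.

10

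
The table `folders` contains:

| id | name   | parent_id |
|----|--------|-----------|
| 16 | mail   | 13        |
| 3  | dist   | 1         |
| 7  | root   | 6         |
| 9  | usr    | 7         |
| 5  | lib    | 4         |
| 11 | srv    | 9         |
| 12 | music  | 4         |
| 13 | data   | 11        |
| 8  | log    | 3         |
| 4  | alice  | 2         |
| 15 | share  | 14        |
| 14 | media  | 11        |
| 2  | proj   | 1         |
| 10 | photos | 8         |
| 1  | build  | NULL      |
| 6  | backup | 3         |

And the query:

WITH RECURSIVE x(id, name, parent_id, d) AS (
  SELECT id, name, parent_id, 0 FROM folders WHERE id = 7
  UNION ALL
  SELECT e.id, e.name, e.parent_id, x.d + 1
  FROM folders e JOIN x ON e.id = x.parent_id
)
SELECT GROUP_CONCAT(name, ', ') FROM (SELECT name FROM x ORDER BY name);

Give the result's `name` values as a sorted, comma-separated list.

Base: id=7 (root), parent_id=6, d 0.
Iteration 1: join on id=6 -> backup (id 6, parent_id=3, d 1).
Iteration 2: join on id=3 -> dist (id 3, parent_id=1, d 2).
Iteration 3: join on id=1 -> build (id 1, parent_id=NULL, d 3).
Iteration 4: parent_id is NULL; no match; recursion stops.

backup, build, dist, root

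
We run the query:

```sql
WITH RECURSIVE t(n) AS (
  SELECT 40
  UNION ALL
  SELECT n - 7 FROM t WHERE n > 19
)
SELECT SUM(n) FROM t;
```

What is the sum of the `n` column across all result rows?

118

Base: n=40.
Iteration 1: 40 > 19 holds -> n = 40 - 7 = 33.
Iteration 2: 33 > 19 holds -> n = 33 - 7 = 26.
Iteration 3: 26 > 19 holds -> n = 26 - 7 = 19.
Iteration 4: 19 > 19 fails; recursion stops.
SUM(n) = 40 + 33 + 26 + 19 = 118.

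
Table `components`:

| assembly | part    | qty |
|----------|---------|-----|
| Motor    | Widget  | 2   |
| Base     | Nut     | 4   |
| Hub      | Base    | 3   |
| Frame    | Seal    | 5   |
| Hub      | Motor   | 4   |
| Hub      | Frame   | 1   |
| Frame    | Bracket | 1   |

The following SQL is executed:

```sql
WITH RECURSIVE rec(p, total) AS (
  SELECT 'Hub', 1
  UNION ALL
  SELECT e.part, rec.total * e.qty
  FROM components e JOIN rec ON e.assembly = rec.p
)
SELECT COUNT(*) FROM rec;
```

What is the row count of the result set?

Base: (Hub, total=1).
Iteration 1: components of {Hub} -> Base = 1*3 = 3, Frame = 1*1 = 1, Motor = 1*4 = 4.
Iteration 2: components of {Base,Frame,Motor} -> Bracket = 1*1 = 1, Nut = 3*4 = 12, Seal = 1*5 = 5, Widget = 4*2 = 8.
Iteration 3: no further components; recursion stops.
Total rows emitted: 8.

8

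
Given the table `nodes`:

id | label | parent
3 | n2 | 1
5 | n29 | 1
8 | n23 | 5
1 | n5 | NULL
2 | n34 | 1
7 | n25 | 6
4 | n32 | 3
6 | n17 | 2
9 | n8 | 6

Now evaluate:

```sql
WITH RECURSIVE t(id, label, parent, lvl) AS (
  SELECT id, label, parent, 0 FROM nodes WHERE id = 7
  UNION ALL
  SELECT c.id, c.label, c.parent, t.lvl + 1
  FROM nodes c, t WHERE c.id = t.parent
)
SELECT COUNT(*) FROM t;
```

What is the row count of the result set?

4

Base: id=7 (n25), parent=6, lvl 0.
Iteration 1: join on id=6 -> n17 (id 6, parent=2, lvl 1).
Iteration 2: join on id=2 -> n34 (id 2, parent=1, lvl 2).
Iteration 3: join on id=1 -> n5 (id 1, parent=NULL, lvl 3).
Iteration 4: parent is NULL; no match; recursion stops.
Total rows emitted: 4.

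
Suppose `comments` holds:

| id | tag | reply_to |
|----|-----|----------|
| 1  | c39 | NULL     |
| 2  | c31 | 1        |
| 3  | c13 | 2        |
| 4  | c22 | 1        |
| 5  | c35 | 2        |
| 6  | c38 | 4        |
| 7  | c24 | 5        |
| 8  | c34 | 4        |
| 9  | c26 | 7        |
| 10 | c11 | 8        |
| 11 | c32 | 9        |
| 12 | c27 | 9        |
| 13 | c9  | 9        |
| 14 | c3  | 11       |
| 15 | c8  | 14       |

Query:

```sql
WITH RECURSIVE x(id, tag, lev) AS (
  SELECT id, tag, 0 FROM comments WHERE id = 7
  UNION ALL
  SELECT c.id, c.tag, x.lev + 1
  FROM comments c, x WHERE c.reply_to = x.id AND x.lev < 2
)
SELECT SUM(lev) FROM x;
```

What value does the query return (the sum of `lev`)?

7

Base: id=7 (c24) at lev 0.
Iteration 1: rows with reply_to in {7} -> c26 (id 9, lev 1).
Iteration 2: rows with reply_to in {9} -> c32 (id 11, lev 2), c27 (id 12, lev 2), c9 (id 13, lev 2).
Iteration 3: lev < 2 fails for all current rows; recursion stops.
SUM(lev) = 0 + 1 + 2 + 2 + 2 = 7.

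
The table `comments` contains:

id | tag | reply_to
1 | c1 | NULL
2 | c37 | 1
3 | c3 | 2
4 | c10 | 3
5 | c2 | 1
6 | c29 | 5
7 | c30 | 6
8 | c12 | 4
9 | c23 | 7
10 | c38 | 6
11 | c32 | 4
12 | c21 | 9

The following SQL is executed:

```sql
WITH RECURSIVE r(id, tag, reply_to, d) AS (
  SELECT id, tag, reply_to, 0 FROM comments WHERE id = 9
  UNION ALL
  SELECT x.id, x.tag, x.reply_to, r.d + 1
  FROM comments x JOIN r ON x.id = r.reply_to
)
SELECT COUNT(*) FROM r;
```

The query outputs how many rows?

5

Base: id=9 (c23), reply_to=7, d 0.
Iteration 1: join on id=7 -> c30 (id 7, reply_to=6, d 1).
Iteration 2: join on id=6 -> c29 (id 6, reply_to=5, d 2).
Iteration 3: join on id=5 -> c2 (id 5, reply_to=1, d 3).
Iteration 4: join on id=1 -> c1 (id 1, reply_to=NULL, d 4).
Iteration 5: reply_to is NULL; no match; recursion stops.
Total rows emitted: 5.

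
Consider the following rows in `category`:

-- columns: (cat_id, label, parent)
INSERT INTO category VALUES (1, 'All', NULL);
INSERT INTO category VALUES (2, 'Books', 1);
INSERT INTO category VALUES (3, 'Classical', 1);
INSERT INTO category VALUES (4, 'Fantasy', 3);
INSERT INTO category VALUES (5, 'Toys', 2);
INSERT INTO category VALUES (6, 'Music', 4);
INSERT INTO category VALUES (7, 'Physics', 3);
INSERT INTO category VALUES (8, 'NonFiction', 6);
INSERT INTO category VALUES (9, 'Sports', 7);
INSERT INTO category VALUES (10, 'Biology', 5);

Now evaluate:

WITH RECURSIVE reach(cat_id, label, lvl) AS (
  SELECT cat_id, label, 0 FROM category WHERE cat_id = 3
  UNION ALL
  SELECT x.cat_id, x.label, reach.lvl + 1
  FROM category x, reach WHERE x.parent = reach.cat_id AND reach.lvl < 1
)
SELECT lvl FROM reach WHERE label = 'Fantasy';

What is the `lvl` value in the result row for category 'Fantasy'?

Base: cat_id=3 (Classical) at lvl 0.
Iteration 1: rows with parent in {3} -> Fantasy (id 4, lvl 1), Physics (id 7, lvl 1).
Iteration 2: lvl < 1 fails for all current rows; recursion stops.

1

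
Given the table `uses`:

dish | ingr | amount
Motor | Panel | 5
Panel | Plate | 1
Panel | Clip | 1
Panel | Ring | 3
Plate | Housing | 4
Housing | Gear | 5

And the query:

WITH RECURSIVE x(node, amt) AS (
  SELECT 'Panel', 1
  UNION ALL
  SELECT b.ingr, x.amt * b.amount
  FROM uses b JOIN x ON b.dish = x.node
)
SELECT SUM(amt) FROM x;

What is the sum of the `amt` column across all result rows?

30

Base: (Panel, amt=1).
Iteration 1: components of {Panel} -> Clip = 1*1 = 1, Plate = 1*1 = 1, Ring = 1*3 = 3.
Iteration 2: components of {Clip,Plate,Ring} -> Housing = 1*4 = 4.
Iteration 3: components of {Housing} -> Gear = 4*5 = 20.
Iteration 4: no further components; recursion stops.
SUM(amt) = 1 + 1 + 1 + 3 + 4 + 20 = 30.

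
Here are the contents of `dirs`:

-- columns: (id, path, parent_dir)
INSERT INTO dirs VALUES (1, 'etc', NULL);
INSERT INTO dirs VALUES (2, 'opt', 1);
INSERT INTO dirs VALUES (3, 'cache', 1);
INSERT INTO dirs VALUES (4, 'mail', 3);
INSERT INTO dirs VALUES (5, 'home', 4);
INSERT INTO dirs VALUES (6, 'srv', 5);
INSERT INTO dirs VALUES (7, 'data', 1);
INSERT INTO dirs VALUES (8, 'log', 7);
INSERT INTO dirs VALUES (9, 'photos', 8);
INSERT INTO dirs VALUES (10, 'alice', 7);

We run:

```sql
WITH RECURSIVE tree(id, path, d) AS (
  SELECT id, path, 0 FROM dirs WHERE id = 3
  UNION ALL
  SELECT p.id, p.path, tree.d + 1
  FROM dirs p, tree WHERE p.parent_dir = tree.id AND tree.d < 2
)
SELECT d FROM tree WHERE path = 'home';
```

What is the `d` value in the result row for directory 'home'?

Base: id=3 (cache) at d 0.
Iteration 1: rows with parent_dir in {3} -> mail (id 4, d 1).
Iteration 2: rows with parent_dir in {4} -> home (id 5, d 2).
Iteration 3: d < 2 fails for all current rows; recursion stops.

2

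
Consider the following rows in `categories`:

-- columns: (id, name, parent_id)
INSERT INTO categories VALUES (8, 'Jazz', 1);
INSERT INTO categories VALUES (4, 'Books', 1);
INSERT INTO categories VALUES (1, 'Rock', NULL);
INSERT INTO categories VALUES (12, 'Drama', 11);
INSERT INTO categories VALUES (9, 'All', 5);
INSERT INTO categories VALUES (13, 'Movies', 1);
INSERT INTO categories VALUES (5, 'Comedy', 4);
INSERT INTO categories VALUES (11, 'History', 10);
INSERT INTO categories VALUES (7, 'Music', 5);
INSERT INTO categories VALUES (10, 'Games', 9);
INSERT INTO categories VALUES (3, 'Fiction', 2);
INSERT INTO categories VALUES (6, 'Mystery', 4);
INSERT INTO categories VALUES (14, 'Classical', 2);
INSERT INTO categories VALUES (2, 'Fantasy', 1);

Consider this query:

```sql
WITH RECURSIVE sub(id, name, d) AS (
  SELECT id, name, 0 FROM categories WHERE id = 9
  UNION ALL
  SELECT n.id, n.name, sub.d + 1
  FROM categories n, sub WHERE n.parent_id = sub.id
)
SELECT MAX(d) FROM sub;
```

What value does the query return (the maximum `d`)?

3

Base: id=9 (All) at d 0.
Iteration 1: rows with parent_id in {9} -> Games (id 10, d 1).
Iteration 2: rows with parent_id in {10} -> History (id 11, d 2).
Iteration 3: rows with parent_id in {11} -> Drama (id 12, d 3).
Iteration 4: no rows with parent_id in {12}; recursion stops.
d values: 0, 1, 2, 3; the maximum is 3.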